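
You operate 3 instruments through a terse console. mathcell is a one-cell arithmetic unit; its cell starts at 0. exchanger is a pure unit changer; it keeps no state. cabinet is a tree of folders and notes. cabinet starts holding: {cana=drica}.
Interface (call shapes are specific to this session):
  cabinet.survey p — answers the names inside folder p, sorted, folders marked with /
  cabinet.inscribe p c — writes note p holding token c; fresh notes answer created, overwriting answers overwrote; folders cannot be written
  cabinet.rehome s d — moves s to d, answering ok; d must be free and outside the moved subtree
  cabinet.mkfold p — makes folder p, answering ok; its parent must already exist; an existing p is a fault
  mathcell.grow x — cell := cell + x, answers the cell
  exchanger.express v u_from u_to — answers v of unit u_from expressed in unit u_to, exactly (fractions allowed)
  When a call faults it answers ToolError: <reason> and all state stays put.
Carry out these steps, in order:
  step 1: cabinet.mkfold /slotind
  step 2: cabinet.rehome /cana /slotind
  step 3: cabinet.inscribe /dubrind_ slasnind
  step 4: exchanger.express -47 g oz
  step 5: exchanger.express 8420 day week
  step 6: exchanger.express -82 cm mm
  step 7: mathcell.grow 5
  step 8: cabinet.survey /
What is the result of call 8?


Answer: [cana, dubrind_, slotind/]

Derivation:
-- mkfold(p='/slotind') : ok
-- rehome(s='/cana', d='/slotind') : ToolError: exists
-- inscribe(p='/dubrind_', c='slasnind') : created
-- express(v='-47', u_from='g', u_to='oz') : -75200000/45359237
-- express(v='8420', u_from='day', u_to='week') : 8420/7
-- express(v='-82', u_from='cm', u_to='mm') : -820
-- grow(x='5') : 5
-- survey(p='/') : [cana, dubrind_, slotind/]


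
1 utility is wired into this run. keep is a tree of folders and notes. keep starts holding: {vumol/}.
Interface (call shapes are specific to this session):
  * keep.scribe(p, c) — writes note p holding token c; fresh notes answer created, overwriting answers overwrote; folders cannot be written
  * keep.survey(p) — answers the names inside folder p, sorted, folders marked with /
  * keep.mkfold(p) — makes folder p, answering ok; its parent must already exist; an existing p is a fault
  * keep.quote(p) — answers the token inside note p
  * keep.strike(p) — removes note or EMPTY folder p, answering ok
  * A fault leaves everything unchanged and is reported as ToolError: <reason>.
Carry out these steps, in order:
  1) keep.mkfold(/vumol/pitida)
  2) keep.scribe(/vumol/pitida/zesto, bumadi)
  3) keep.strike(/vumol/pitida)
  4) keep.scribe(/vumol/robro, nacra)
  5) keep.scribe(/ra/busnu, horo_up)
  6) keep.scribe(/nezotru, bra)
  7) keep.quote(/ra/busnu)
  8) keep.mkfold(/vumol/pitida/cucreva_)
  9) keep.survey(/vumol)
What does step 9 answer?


→ keep.mkfold(p→/vumol/pitida)
← ok
→ keep.scribe(p→/vumol/pitida/zesto, c→bumadi)
← created
→ keep.strike(p→/vumol/pitida)
← ToolError: not empty
→ keep.scribe(p→/vumol/robro, c→nacra)
← created
→ keep.scribe(p→/ra/busnu, c→horo_up)
← ToolError: no parent
→ keep.scribe(p→/nezotru, c→bra)
← created
→ keep.quote(p→/ra/busnu)
← ToolError: not found
→ keep.mkfold(p→/vumol/pitida/cucreva_)
← ok
→ keep.survey(p→/vumol)
← [pitida/, robro]

Answer: [pitida/, robro]


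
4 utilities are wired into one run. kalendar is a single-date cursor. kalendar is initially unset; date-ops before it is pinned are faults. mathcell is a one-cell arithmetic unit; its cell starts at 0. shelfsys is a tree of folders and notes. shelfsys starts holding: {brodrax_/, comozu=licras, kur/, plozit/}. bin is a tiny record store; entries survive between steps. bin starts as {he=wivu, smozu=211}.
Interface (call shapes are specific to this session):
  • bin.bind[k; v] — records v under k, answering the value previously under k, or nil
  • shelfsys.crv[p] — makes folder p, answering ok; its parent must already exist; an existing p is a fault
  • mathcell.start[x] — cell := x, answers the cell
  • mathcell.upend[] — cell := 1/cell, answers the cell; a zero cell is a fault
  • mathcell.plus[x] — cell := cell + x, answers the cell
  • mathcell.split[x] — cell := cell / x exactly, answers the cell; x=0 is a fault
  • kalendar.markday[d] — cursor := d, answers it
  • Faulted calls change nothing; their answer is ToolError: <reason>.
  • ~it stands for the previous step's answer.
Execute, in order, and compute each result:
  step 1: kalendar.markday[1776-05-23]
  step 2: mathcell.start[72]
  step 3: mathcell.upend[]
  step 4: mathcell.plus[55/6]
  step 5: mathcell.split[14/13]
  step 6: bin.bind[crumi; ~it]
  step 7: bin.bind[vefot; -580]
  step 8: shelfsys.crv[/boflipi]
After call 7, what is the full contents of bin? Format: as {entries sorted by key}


Answer: {crumi=8593/1008, he=wivu, smozu=211, vefot=-580}

Derivation:
Calling kalendar.markday using d=1776-05-23, and get 1776-05-23.
I invoke mathcell.start using x=72, which returns 72.
Then mathcell.upend, — result: 1/72.
Calling mathcell.plus using x=55/6, and observe 661/72.
Invoking mathcell.split using x=14/13, and get 8593/1008.
Then bin.bind using k=crumi, v=~it, → nil.
Next I call bin.bind using k=vefot, v=-580, → nil.
I use shelfsys.crv using p=/boflipi, → ok.


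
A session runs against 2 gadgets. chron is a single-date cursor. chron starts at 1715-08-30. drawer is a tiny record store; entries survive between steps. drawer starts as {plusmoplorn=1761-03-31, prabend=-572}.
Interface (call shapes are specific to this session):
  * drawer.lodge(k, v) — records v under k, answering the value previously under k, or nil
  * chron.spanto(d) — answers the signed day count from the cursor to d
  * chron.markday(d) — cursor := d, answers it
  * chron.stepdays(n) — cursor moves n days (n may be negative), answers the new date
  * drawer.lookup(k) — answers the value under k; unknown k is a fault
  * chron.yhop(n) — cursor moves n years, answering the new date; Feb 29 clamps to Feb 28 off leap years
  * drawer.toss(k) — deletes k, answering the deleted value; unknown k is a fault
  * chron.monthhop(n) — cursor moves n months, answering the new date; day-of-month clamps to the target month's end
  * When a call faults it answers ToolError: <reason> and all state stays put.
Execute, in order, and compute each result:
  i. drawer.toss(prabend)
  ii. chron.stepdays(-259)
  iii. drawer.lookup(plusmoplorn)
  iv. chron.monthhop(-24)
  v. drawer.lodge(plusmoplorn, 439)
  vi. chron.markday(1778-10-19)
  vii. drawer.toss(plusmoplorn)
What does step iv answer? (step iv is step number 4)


> toss prabend
[out] -572
> stepdays -259
[out] 1714-12-14
> lookup plusmoplorn
[out] 1761-03-31
> monthhop -24
[out] 1712-12-14
> lodge plusmoplorn 439
[out] 1761-03-31
> markday 1778-10-19
[out] 1778-10-19
> toss plusmoplorn
[out] 439

Answer: 1712-12-14


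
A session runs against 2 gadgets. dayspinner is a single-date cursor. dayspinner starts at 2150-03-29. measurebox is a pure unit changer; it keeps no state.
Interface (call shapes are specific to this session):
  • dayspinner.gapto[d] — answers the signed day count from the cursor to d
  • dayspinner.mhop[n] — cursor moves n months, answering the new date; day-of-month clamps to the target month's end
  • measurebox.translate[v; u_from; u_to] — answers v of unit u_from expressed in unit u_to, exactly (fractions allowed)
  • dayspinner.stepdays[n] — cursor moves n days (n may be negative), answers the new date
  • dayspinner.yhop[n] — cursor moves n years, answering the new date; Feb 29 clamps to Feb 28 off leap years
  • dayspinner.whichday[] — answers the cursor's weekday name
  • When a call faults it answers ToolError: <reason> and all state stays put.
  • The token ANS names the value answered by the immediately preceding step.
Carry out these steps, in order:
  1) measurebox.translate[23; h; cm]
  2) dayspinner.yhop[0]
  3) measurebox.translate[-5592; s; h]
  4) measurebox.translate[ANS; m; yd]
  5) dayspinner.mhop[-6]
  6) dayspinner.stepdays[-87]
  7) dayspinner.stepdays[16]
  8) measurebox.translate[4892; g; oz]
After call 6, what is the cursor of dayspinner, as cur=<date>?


% 1. measurebox.translate(23, h, cm) => ToolError: incompatible units
% 2. dayspinner.yhop(0) => 2150-03-29
% 3. measurebox.translate(-5592, s, h) => -233/150
% 4. measurebox.translate(ANS, m, yd) => -5825/3429
% 5. dayspinner.mhop(-6) => 2149-09-29
% 6. dayspinner.stepdays(-87) => 2149-07-04
% 7. dayspinner.stepdays(16) => 2149-07-20
% 8. measurebox.translate(4892, g, oz) => 7827200000/45359237

Answer: cur=2149-07-04


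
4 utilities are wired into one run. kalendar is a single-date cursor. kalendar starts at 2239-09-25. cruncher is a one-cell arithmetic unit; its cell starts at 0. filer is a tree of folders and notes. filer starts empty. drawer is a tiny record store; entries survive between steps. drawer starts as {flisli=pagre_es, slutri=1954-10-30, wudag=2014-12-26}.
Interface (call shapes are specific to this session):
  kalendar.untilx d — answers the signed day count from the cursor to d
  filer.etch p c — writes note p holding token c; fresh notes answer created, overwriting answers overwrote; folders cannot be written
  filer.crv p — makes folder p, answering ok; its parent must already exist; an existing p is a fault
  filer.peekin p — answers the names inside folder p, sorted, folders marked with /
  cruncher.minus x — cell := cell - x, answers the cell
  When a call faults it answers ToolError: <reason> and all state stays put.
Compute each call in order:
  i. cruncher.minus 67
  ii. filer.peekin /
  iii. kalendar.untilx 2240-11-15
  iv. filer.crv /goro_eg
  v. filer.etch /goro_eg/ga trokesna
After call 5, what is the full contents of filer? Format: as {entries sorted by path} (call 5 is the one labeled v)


Answer: {goro_eg/, goro_eg/ga=trokesna}

Derivation:
% cruncher.minus(x: 67) => -67
% filer.peekin(p: /) => []
% kalendar.untilx(d: 2240-11-15) => 417
% filer.crv(p: /goro_eg) => ok
% filer.etch(p: /goro_eg/ga, c: trokesna) => created


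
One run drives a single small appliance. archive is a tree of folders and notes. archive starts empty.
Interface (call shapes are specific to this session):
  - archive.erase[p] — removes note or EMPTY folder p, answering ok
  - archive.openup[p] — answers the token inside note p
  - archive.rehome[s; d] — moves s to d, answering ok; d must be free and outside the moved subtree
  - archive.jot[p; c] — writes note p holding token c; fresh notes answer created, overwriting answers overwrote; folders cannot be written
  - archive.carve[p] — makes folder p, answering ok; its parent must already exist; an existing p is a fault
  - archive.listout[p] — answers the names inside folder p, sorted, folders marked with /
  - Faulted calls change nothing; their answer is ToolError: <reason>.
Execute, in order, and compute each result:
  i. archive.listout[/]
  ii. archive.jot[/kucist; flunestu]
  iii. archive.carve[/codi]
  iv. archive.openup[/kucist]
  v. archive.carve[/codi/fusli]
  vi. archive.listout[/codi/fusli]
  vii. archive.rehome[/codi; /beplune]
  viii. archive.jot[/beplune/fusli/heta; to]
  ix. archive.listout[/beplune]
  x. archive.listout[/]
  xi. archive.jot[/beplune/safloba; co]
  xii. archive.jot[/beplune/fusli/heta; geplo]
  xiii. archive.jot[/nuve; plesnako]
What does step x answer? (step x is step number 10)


Act: archive.listout[/]
Obs: []
Act: archive.jot[/kucist; flunestu]
Obs: created
Act: archive.carve[/codi]
Obs: ok
Act: archive.openup[/kucist]
Obs: flunestu
Act: archive.carve[/codi/fusli]
Obs: ok
Act: archive.listout[/codi/fusli]
Obs: []
Act: archive.rehome[/codi; /beplune]
Obs: ok
Act: archive.jot[/beplune/fusli/heta; to]
Obs: created
Act: archive.listout[/beplune]
Obs: [fusli/]
Act: archive.listout[/]
Obs: [beplune/, kucist]
Act: archive.jot[/beplune/safloba; co]
Obs: created
Act: archive.jot[/beplune/fusli/heta; geplo]
Obs: overwrote
Act: archive.jot[/nuve; plesnako]
Obs: created

Answer: [beplune/, kucist]


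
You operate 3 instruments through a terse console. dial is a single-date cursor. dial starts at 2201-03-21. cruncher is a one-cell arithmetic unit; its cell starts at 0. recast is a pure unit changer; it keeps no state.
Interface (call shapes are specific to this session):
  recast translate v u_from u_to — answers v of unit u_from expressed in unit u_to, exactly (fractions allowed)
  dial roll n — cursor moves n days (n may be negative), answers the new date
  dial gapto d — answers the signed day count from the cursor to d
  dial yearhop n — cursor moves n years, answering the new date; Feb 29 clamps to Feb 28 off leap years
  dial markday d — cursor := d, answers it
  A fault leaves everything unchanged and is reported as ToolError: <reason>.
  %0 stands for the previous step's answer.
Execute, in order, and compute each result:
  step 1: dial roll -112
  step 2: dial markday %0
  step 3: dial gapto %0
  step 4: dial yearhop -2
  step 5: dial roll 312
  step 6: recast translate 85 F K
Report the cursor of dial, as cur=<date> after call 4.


Act: dial roll[n='-112']
Obs: 2200-11-29
Act: dial markday[d='%0']
Obs: 2200-11-29
Act: dial gapto[d='%0']
Obs: 0
Act: dial yearhop[n='-2']
Obs: 2198-11-29
Act: dial roll[n='312']
Obs: 2199-10-07
Act: recast translate[v='85'; u_from='F'; u_to='K']
Obs: 54467/180

Answer: cur=2198-11-29


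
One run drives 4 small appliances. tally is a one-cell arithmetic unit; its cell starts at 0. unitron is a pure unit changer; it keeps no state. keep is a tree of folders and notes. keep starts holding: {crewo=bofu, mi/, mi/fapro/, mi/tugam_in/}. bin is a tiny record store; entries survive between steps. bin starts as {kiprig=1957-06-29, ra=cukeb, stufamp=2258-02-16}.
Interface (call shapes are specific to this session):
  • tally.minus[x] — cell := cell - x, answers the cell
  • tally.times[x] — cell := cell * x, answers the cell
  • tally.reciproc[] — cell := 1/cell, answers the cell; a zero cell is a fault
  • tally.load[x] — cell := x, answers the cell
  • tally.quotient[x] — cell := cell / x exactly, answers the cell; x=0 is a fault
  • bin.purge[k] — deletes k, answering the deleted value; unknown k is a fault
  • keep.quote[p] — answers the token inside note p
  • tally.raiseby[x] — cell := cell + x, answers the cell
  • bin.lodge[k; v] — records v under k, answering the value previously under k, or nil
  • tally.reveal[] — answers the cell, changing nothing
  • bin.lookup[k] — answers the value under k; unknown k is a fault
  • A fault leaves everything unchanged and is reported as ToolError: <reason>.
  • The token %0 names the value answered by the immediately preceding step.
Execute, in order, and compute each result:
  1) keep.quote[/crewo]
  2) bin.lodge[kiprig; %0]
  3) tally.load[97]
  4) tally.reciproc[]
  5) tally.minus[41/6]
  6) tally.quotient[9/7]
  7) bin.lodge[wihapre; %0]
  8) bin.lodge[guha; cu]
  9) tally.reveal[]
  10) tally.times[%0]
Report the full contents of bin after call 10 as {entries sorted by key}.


I try quote using p=/crewo, → bofu.
Invoking lodge using k=kiprig, v=%0, and observe 1957-06-29.
Invoking load using x=97, and get 97.
I call reciproc, — result: 1/97.
Calling minus using x=41/6, yielding -3971/582.
Now I run quotient using x=9/7, giving -27797/5238.
Invoking lodge using k=wihapre, v=%0: nil.
Using lodge using k=guha, v=cu, which returns nil.
I run reveal(), and observe -27797/5238.
I invoke times using x=%0: 772673209/27436644.

Answer: {guha=cu, kiprig=bofu, ra=cukeb, stufamp=2258-02-16, wihapre=-27797/5238}


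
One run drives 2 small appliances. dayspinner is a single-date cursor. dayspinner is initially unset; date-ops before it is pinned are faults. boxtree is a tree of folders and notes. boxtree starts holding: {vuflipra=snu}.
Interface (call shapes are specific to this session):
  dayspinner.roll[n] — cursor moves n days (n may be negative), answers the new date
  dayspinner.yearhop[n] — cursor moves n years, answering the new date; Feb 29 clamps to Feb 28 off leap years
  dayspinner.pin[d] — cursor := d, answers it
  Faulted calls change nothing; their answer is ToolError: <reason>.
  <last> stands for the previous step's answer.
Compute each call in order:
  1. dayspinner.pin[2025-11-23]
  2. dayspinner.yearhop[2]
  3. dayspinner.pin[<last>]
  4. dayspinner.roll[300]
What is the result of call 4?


Now I run dayspinner.pin passing 2025-11-23, giving 2025-11-23.
I run dayspinner.yearhop passing 2, which returns 2027-11-23.
Then dayspinner.pin passing <last>, and get 2027-11-23.
Now I run dayspinner.roll passing 300, and see 2028-09-18.

Answer: 2028-09-18


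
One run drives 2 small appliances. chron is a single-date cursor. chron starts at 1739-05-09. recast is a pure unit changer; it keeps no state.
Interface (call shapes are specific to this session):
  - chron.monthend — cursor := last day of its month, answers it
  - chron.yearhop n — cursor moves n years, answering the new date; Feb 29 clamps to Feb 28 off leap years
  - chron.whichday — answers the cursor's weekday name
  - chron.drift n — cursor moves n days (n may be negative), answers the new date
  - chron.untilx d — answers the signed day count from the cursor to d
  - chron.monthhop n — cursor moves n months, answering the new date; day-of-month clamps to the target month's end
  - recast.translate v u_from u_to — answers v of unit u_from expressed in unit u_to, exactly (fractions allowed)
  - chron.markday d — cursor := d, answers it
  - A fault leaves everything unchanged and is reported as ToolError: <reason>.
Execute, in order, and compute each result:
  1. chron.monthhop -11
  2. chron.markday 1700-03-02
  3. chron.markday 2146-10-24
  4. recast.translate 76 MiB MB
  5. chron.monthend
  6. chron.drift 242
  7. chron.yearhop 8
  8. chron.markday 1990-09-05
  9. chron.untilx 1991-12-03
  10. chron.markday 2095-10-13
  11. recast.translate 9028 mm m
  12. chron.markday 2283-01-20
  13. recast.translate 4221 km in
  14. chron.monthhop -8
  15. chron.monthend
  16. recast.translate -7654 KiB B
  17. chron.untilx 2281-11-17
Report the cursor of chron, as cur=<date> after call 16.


! monthhop(n→-11) : 1738-06-09
! markday(d→1700-03-02) : 1700-03-02
! markday(d→2146-10-24) : 2146-10-24
! translate(v→76, u_from→MiB, u_to→MB) : 1245184/15625
! monthend() : 2146-10-31
! drift(n→242) : 2147-06-30
! yearhop(n→8) : 2155-06-30
! markday(d→1990-09-05) : 1990-09-05
! untilx(d→1991-12-03) : 454
! markday(d→2095-10-13) : 2095-10-13
! translate(v→9028, u_from→mm, u_to→m) : 2257/250
! markday(d→2283-01-20) : 2283-01-20
! translate(v→4221, u_from→km, u_to→in) : 21105000000/127
! monthhop(n→-8) : 2282-05-20
! monthend() : 2282-05-31
! translate(v→-7654, u_from→KiB, u_to→B) : -7837696
! untilx(d→2281-11-17) : -195

Answer: cur=2282-05-31


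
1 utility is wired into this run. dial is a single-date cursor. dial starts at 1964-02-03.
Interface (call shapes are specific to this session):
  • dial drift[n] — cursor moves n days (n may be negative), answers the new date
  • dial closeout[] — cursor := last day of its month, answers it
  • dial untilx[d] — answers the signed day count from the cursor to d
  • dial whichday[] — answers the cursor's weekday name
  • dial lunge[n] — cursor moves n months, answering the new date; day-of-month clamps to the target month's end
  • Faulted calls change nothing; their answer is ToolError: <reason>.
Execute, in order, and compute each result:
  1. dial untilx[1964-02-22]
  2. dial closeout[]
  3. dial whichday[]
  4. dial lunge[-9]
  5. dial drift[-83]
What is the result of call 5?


Answer: 1963-03-07

Derivation:
// dial untilx(1964-02-22) : 19
// dial closeout() : 1964-02-29
// dial whichday() : Saturday
// dial lunge(-9) : 1963-05-29
// dial drift(-83) : 1963-03-07


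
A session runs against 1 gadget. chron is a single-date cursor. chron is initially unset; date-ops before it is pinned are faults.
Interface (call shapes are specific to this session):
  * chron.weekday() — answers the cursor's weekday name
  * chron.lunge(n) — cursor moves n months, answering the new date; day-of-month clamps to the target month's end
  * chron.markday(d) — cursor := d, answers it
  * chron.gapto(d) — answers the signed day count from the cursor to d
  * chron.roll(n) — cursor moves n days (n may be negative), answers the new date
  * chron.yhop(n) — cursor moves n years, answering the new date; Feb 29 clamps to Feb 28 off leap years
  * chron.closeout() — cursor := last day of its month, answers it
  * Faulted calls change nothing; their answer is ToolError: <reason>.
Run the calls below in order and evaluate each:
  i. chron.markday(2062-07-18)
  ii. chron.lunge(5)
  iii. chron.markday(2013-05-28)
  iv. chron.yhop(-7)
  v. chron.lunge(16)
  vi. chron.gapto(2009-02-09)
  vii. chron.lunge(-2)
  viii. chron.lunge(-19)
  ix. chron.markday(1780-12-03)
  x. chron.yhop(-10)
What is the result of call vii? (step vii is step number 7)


Answer: 2007-07-28

Derivation:
Now I run markday on d='2062-07-18', which returns 2062-07-18.
I use lunge on n='5', giving 2062-12-18.
Next I call markday on d='2013-05-28', which returns 2013-05-28.
I try yhop on n='-7', — result: 2006-05-28.
Invoking lunge on n='16', — result: 2007-09-28.
I invoke gapto on d='2009-02-09', giving 500.
Invoking lunge on n='-2', yielding 2007-07-28.
I run lunge on n='-19', which returns 2005-12-28.
Now I run markday on d='1780-12-03', giving 1780-12-03.
Next I call yhop on n='-10', giving 1770-12-03.


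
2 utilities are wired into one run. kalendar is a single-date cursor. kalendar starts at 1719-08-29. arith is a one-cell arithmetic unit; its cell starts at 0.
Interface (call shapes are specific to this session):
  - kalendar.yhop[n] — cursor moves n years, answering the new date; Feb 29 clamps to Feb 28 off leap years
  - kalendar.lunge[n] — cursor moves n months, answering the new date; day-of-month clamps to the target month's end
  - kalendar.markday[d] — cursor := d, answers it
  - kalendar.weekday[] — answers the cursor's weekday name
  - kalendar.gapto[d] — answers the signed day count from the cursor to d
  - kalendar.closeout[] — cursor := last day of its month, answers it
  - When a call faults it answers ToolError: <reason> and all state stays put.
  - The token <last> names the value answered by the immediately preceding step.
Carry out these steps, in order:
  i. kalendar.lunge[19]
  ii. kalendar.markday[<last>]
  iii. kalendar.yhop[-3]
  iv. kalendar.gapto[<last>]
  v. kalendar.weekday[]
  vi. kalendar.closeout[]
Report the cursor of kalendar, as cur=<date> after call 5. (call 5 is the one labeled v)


[in] kalendar.lunge 19
  1721-03-29
[in] kalendar.markday <last>
  1721-03-29
[in] kalendar.yhop -3
  1718-03-29
[in] kalendar.gapto <last>
  0
[in] kalendar.weekday
  Tuesday
[in] kalendar.closeout
  1718-03-31

Answer: cur=1718-03-29


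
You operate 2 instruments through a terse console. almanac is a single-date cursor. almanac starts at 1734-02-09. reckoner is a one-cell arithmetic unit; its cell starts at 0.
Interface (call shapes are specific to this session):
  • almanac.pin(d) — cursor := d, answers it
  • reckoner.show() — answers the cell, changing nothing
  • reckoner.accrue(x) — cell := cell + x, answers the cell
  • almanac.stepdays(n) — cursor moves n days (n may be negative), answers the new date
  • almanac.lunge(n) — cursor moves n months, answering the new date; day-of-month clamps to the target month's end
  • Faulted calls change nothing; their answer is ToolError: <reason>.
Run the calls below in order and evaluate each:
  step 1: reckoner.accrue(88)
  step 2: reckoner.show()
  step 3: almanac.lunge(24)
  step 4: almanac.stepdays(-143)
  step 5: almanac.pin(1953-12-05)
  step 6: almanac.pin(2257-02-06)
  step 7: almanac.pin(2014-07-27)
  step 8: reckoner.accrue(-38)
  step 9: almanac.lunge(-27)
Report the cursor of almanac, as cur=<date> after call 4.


Answer: cur=1735-09-19

Derivation:
% reckoner.accrue x='88'
[out] 88
% reckoner.show
[out] 88
% almanac.lunge n='24'
[out] 1736-02-09
% almanac.stepdays n='-143'
[out] 1735-09-19
% almanac.pin d='1953-12-05'
[out] 1953-12-05
% almanac.pin d='2257-02-06'
[out] 2257-02-06
% almanac.pin d='2014-07-27'
[out] 2014-07-27
% reckoner.accrue x='-38'
[out] 50
% almanac.lunge n='-27'
[out] 2012-04-27


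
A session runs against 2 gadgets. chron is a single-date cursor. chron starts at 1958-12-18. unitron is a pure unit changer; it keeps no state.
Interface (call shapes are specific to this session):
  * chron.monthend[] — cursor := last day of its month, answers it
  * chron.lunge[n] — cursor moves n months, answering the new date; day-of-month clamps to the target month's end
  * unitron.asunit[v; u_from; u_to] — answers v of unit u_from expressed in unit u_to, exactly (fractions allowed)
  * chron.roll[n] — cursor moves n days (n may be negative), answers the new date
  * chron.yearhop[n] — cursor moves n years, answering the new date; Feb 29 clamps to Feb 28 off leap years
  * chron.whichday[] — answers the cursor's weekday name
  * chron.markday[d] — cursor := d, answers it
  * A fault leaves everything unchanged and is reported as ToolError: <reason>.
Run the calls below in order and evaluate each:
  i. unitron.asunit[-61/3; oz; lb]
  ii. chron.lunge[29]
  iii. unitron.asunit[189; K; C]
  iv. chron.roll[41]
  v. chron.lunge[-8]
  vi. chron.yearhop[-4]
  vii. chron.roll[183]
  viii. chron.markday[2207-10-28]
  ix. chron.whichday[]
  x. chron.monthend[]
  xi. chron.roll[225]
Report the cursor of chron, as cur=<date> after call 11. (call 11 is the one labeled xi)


;; 1. unitron.asunit(v→-61/3, u_from→oz, u_to→lb) ~> -61/48
;; 2. chron.lunge(n→29) ~> 1961-05-18
;; 3. unitron.asunit(v→189, u_from→K, u_to→C) ~> -1683/20
;; 4. chron.roll(n→41) ~> 1961-06-28
;; 5. chron.lunge(n→-8) ~> 1960-10-28
;; 6. chron.yearhop(n→-4) ~> 1956-10-28
;; 7. chron.roll(n→183) ~> 1957-04-29
;; 8. chron.markday(d→2207-10-28) ~> 2207-10-28
;; 9. chron.whichday() ~> Wednesday
;; 10. chron.monthend() ~> 2207-10-31
;; 11. chron.roll(n→225) ~> 2208-06-12

Answer: cur=2208-06-12


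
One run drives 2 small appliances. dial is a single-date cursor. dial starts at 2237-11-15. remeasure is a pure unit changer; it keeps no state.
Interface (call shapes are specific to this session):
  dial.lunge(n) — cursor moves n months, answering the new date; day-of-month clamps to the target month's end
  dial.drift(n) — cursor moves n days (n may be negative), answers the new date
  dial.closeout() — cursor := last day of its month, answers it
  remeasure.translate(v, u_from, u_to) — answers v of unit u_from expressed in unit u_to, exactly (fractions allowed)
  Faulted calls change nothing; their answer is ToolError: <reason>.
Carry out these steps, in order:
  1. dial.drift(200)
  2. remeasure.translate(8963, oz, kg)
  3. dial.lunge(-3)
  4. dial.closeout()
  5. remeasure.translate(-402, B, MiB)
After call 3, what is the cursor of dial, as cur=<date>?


>> drift(n→200)
<< 2238-06-03
>> translate(v→8963, u_from→oz, u_to→kg)
<< 406554841231/1600000000
>> lunge(n→-3)
<< 2238-03-03
>> closeout()
<< 2238-03-31
>> translate(v→-402, u_from→B, u_to→MiB)
<< -201/524288

Answer: cur=2238-03-03


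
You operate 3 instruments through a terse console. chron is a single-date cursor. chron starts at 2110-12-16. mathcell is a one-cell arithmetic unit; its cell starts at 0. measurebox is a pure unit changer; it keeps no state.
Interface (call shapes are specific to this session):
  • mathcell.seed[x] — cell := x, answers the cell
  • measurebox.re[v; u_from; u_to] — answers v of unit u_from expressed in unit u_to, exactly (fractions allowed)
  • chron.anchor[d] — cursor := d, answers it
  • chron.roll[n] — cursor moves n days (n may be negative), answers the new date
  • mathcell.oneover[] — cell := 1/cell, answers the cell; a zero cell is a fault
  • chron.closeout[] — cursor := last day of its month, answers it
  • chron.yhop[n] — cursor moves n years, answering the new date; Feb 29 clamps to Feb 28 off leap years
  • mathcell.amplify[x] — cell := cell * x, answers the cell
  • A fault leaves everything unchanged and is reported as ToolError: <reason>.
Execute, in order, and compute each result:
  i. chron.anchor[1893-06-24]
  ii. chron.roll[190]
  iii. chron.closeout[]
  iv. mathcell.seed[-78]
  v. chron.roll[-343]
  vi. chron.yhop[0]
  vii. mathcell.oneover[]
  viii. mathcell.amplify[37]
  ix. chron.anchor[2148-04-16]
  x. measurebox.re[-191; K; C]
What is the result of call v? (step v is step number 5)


>>> chron.anchor 1893-06-24
  1893-06-24
>>> chron.roll 190
  1893-12-31
>>> chron.closeout
  1893-12-31
>>> mathcell.seed -78
  -78
>>> chron.roll -343
  1893-01-22
>>> chron.yhop 0
  1893-01-22
>>> mathcell.oneover
  -1/78
>>> mathcell.amplify 37
  -37/78
>>> chron.anchor 2148-04-16
  2148-04-16
>>> measurebox.re -191 K C
  -9283/20

Answer: 1893-01-22


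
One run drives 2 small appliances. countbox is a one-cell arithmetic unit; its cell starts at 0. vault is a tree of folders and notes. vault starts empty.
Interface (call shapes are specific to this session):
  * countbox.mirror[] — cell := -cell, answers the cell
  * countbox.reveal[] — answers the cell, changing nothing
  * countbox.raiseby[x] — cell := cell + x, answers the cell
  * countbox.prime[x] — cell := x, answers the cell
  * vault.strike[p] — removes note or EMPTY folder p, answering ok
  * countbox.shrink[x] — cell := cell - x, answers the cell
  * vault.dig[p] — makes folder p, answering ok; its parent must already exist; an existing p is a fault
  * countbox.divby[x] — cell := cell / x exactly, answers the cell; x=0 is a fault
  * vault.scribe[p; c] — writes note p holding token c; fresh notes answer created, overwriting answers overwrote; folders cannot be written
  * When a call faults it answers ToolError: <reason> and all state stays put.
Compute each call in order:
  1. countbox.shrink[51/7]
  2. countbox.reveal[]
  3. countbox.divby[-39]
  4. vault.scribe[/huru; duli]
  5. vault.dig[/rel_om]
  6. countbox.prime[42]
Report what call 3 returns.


Answer: 17/91

Derivation:
! countbox.shrink(x=51/7) ~> -51/7
! countbox.reveal() ~> -51/7
! countbox.divby(x=-39) ~> 17/91
! vault.scribe(p=/huru, c=duli) ~> created
! vault.dig(p=/rel_om) ~> ok
! countbox.prime(x=42) ~> 42


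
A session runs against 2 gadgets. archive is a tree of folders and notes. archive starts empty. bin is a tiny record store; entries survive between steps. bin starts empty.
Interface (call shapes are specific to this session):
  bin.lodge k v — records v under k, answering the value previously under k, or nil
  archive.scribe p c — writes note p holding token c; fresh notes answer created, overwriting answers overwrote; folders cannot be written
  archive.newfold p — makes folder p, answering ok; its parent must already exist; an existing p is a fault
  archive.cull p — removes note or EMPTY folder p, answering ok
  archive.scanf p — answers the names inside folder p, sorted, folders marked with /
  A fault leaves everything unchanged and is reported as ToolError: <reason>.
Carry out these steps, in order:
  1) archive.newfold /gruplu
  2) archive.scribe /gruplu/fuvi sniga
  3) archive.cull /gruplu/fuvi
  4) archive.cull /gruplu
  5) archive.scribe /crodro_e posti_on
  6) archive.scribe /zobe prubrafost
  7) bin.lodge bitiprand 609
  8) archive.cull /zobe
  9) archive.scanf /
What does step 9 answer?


Answer: [crodro_e]

Derivation:
→ newfold(p→/gruplu)
← ok
→ scribe(p→/gruplu/fuvi, c→sniga)
← created
→ cull(p→/gruplu/fuvi)
← ok
→ cull(p→/gruplu)
← ok
→ scribe(p→/crodro_e, c→posti_on)
← created
→ scribe(p→/zobe, c→prubrafost)
← created
→ lodge(k→bitiprand, v→609)
← nil
→ cull(p→/zobe)
← ok
→ scanf(p→/)
← [crodro_e]


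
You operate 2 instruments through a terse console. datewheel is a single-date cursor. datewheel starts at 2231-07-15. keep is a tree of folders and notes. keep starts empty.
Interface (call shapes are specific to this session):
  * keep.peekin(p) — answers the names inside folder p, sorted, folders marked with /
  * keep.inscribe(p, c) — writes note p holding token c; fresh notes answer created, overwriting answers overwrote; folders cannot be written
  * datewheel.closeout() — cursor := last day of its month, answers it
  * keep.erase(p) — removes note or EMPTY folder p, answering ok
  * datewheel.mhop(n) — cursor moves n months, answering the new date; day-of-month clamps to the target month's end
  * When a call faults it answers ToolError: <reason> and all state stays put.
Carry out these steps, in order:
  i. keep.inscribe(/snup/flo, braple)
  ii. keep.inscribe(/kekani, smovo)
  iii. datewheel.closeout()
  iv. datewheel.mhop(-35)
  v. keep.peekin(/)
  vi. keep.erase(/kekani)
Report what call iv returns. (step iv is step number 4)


Answer: 2228-08-31

Derivation:
I try keep.inscribe(p: /snup/flo, c: braple), → ToolError: no parent.
I use keep.inscribe(p: /kekani, c: smovo), and get created.
I call datewheel.closeout(): 2231-07-31.
Using datewheel.mhop(n: -35): 2228-08-31.
Invoking keep.peekin(p: /), → [kekani].
Calling keep.erase(p: /kekani): ok.


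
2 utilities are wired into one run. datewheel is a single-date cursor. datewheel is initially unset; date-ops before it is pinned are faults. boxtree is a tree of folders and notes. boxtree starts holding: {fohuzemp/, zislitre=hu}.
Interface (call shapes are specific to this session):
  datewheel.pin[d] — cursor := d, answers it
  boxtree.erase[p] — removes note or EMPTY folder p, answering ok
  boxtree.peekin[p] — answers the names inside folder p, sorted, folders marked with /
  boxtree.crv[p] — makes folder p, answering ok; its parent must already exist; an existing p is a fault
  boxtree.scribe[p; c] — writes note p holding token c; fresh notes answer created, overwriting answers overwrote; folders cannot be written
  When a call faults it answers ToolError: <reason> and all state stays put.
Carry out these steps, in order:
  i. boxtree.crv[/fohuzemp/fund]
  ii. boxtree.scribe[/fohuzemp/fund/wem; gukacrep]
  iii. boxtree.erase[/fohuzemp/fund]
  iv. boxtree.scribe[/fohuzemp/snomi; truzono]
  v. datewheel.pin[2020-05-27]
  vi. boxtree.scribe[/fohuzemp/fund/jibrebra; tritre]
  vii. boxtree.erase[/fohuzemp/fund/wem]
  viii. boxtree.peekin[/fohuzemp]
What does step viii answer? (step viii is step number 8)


Answer: [fund/, snomi]

Derivation:
>> boxtree.crv(p→/fohuzemp/fund)
<< ok
>> boxtree.scribe(p→/fohuzemp/fund/wem, c→gukacrep)
<< created
>> boxtree.erase(p→/fohuzemp/fund)
<< ToolError: not empty
>> boxtree.scribe(p→/fohuzemp/snomi, c→truzono)
<< created
>> datewheel.pin(d→2020-05-27)
<< 2020-05-27
>> boxtree.scribe(p→/fohuzemp/fund/jibrebra, c→tritre)
<< created
>> boxtree.erase(p→/fohuzemp/fund/wem)
<< ok
>> boxtree.peekin(p→/fohuzemp)
<< [fund/, snomi]


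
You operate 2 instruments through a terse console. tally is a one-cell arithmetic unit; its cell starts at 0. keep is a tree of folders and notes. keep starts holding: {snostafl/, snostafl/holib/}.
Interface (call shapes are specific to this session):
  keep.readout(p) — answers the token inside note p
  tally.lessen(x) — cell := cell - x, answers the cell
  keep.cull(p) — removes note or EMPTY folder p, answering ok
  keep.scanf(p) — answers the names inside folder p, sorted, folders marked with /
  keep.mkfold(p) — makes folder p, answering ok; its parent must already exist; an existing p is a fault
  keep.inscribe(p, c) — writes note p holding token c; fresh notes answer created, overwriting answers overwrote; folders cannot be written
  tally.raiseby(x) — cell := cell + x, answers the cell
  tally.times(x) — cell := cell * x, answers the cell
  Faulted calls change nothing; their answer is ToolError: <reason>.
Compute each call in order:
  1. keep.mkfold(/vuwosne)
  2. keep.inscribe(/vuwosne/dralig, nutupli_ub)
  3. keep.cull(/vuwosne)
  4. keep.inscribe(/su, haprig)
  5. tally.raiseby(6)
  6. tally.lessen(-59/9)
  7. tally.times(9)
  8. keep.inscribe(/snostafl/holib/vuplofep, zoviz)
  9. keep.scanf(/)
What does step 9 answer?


Answer: [snostafl/, su, vuwosne/]

Derivation:
Act: keep.mkfold[p='/vuwosne']
Obs: ok
Act: keep.inscribe[p='/vuwosne/dralig'; c='nutupli_ub']
Obs: created
Act: keep.cull[p='/vuwosne']
Obs: ToolError: not empty
Act: keep.inscribe[p='/su'; c='haprig']
Obs: created
Act: tally.raiseby[x='6']
Obs: 6
Act: tally.lessen[x='-59/9']
Obs: 113/9
Act: tally.times[x='9']
Obs: 113
Act: keep.inscribe[p='/snostafl/holib/vuplofep'; c='zoviz']
Obs: created
Act: keep.scanf[p='/']
Obs: [snostafl/, su, vuwosne/]


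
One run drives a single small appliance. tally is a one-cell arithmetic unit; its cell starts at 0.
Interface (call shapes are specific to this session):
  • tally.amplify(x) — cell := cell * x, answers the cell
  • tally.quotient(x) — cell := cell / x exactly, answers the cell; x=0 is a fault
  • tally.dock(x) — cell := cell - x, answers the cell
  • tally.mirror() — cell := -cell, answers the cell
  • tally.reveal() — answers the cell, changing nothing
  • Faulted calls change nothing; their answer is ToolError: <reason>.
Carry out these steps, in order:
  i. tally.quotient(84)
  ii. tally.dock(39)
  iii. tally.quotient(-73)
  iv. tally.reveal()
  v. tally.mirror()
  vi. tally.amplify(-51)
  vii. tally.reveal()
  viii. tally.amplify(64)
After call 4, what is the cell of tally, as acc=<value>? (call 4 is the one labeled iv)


Answer: acc=39/73

Derivation:
·→ tally.quotient(x=84)
·← 0
·→ tally.dock(x=39)
·← -39
·→ tally.quotient(x=-73)
·← 39/73
·→ tally.reveal()
·← 39/73
·→ tally.mirror()
·← -39/73
·→ tally.amplify(x=-51)
·← 1989/73
·→ tally.reveal()
·← 1989/73
·→ tally.amplify(x=64)
·← 127296/73


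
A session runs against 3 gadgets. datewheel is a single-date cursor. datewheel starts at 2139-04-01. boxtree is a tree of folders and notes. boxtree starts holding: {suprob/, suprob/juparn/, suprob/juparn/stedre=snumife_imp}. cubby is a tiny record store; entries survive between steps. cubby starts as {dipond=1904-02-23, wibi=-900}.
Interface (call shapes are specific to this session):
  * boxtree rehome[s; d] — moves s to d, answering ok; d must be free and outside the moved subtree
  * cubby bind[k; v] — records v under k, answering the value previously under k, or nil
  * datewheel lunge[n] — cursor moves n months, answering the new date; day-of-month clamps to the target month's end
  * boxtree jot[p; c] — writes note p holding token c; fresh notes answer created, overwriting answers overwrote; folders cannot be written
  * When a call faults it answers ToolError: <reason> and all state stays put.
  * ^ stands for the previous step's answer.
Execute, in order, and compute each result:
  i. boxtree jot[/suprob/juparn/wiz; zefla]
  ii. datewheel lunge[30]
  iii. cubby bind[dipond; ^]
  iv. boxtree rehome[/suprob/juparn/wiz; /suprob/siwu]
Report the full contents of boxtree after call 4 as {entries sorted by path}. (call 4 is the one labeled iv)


-- boxtree jot(p=/suprob/juparn/wiz, c=zefla) -> created
-- datewheel lunge(n=30) -> 2141-10-01
-- cubby bind(k=dipond, v=^) -> 1904-02-23
-- boxtree rehome(s=/suprob/juparn/wiz, d=/suprob/siwu) -> ok

Answer: {suprob/, suprob/juparn/, suprob/juparn/stedre=snumife_imp, suprob/siwu=zefla}


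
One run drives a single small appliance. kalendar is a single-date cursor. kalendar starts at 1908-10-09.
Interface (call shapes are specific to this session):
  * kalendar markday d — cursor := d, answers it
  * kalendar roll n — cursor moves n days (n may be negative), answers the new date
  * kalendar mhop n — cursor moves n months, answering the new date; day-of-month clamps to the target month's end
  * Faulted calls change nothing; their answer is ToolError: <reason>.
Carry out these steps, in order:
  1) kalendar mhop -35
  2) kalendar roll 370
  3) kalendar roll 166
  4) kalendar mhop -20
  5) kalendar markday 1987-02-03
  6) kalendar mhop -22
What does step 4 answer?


>> kalendar mhop(n='-35')
<< 1905-11-09
>> kalendar roll(n='370')
<< 1906-11-14
>> kalendar roll(n='166')
<< 1907-04-29
>> kalendar mhop(n='-20')
<< 1905-08-29
>> kalendar markday(d='1987-02-03')
<< 1987-02-03
>> kalendar mhop(n='-22')
<< 1985-04-03

Answer: 1905-08-29
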